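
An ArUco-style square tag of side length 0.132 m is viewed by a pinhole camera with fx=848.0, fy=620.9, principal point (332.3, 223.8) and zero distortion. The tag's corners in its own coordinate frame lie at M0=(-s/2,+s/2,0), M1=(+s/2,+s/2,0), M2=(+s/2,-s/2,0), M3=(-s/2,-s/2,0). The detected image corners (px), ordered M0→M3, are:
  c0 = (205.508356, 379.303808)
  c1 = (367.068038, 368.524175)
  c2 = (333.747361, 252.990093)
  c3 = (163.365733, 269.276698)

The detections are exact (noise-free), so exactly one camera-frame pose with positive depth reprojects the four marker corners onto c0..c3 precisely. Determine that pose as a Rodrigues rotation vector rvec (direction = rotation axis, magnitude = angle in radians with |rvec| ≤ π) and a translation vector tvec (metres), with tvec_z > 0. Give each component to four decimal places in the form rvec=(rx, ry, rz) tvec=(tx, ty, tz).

Intrinsics K: fx=848.0, fy=620.9, cx=332.3, cy=223.8
Marker side s = 0.132 m; corners in marker frame (Z=0):
  M0 = (-0.0660, +0.0660, 0)
  M1 = (+0.0660, +0.0660, 0)
  M2 = (+0.0660, -0.0660, 0)
  M3 = (-0.0660, -0.0660, 0)
Detected image corners:
  c0 = (205.508356, 379.303808) px
  c1 = (367.068038, 368.524175) px
  c2 = (333.747361, 252.990093) px
  c3 = (163.365733, 269.276698) px
Planar DLT: solve 8×8 A·h = b for H (H[2,2]=1):
  H  [+1172.58977 +413.25422 +266.29776]
  H  [-201.27447 +1004.42588 +319.42706]
  H  [-0.31306 +0.47385 +1.00000]
B = K⁻¹H; ‖b₁‖=1.552106, ‖b₂‖=1.552106; λ = 2/(‖b₁‖+‖b₂‖) = 0.644286, sign → tz>0 ⇒ λ=+0.644286
r₁ = λ·B[:,0] = (+0.96994,-0.13615,-0.20170); r₂ = λ·B[:,1] = (+0.19434,+0.93222,+0.30529)
r₃ = r₁×r₂ = (+0.14646,-0.33532,+0.93065); SVD([r₁ r₂ r₃]) → R = UVᵀ:
  R  [+0.96994 +0.19434 +0.14646]
  R  [-0.13615 +0.93222 -0.33532]
  R  [-0.20170 +0.30529 +0.93065]
t = (-0.05015, +0.09923, +0.64429) m
tr R = 2.832805; θ = arccos((tr R − 1)/2) = 0.411798 rad = 23.594°
axis k = ((R−Rᵀ)₃₂, (R−Rᵀ)₁₃, (R−Rᵀ)₂₁) / (2 sinθ) = (+0.800247, +0.434917, -0.412858)
rvec = θ·k = (+0.329540, +0.179098, -0.170014)

rvec=(0.3295, 0.1791, -0.1700) tvec=(-0.0501, 0.0992, 0.6443)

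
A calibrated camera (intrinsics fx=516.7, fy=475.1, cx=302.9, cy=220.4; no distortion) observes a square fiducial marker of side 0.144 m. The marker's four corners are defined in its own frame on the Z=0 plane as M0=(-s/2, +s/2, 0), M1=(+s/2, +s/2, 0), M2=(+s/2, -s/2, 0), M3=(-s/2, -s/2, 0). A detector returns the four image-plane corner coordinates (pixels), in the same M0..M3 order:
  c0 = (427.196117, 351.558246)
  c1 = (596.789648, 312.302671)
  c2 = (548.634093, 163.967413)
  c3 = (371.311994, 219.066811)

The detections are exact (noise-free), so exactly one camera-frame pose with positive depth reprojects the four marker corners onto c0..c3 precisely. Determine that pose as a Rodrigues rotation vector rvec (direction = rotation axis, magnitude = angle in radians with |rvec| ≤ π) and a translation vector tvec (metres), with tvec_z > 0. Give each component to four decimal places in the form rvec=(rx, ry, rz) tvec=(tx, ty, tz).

rvec=(0.2649, 0.2286, -0.3635) tvec=(0.1503, 0.0407, 0.4310)

Intrinsics K: fx=516.7, fy=475.1, cx=302.9, cy=220.4
Marker side s = 0.144 m; corners in marker frame (Z=0):
  M0 = (-0.0720, +0.0720, 0)
  M1 = (+0.0720, +0.0720, 0)
  M2 = (+0.0720, -0.0720, 0)
  M3 = (-0.0720, -0.0720, 0)
Detected image corners:
  c0 = (427.196117, 351.558246) px
  c1 = (596.789648, 312.302671) px
  c2 = (548.634093, 163.967413) px
  c3 = (371.311994, 219.066811) px
Planar DLT: solve 8×8 A·h = b for H (H[2,2]=1):
  H  [+903.55848 +602.79863 +483.05372]
  H  [-487.25511 +1102.09013 +265.27244]
  H  [-0.61742 +0.49458 +1.00000]
B = K⁻¹H; ‖b₁‖=2.320004, ‖b₂‖=2.320004; λ = 2/(‖b₁‖+‖b₂‖) = 0.431034, sign → tz>0 ⇒ λ=+0.431034
r₁ = λ·B[:,0] = (+0.90976,-0.31860,-0.26613); r₂ = λ·B[:,1] = (+0.37789,+0.90097,+0.21318)
r₃ = r₁×r₂ = (+0.17185,-0.29451,+0.94007); SVD([r₁ r₂ r₃]) → R = UVᵀ:
  R  [+0.90976 +0.37789 +0.17185]
  R  [-0.31860 +0.90097 -0.29451]
  R  [-0.26613 +0.21318 +0.94007]
t = (+0.15029, +0.04071, +0.43103) m
tr R = 2.750806; θ = arccos((tr R − 1)/2) = 0.504527 rad = 28.907°
axis k = ((R−Rᵀ)₃₂, (R−Rᵀ)₁₃, (R−Rᵀ)₂₁) / (2 sinθ) = (+0.525131, +0.453028, -0.720419)
rvec = θ·k = (+0.264943, +0.228565, -0.363471)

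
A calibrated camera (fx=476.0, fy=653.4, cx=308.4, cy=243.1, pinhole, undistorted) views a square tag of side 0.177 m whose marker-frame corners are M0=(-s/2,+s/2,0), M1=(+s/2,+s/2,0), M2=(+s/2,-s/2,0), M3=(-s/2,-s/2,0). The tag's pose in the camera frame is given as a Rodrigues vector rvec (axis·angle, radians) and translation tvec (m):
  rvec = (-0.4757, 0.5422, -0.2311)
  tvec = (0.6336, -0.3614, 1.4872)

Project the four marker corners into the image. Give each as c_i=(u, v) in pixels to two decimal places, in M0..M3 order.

c0=(490.57, 130.60) c1=(550.70, 97.00) c2=(531.69, 38.32) c3=(475.83, 72.97)

Intrinsics K: fx=476.0, fy=653.4, cx=308.4, cy=243.1
Marker side s = 0.177 m; corners in marker frame (Z=0):
  M0 = (-0.0885, +0.0885, 0)
  M1 = (+0.0885, +0.0885, 0)
  M2 = (+0.0885, -0.0885, 0)
  M3 = (-0.0885, -0.0885, 0)
rvec = (-0.4757, 0.5422, -0.2311), |rvec| = θ = 0.75742 rad = 43.397°
Rodrigues: sinθ=0.68705, 1−cosθ=0.27339; R = I + sinθ·[k]× + (1−cosθ)·[k]×²:
    [+0.83445 +0.08672 +0.54421]
    [-0.33254 +0.86671 +0.37179]
    [-0.43944 -0.49122 +0.75207]
t = (0.6336, -0.3614, 1.4872) m
M0: Pc = R·M0+t = (+0.56743, -0.25527, +1.48262); u = 476.0·(+0.56743)/1.48262 + 308.4 = 490.5740, v = 653.4·(-0.25527)/1.48262 + 243.1 = 130.6024
M1: Pc = R·M1+t = (+0.71512, -0.31413, +1.40484); u = 476.0·(+0.71512)/1.40484 + 308.4 = 550.7047, v = 653.4·(-0.31413)/1.40484 + 243.1 = 96.9976
M2: Pc = R·M2+t = (+0.69977, -0.46753, +1.49178); u = 476.0·(+0.69977)/1.49178 + 308.4 = 531.6851, v = 653.4·(-0.46753)/1.49178 + 243.1 = 38.3204
M3: Pc = R·M3+t = (+0.55208, -0.40867, +1.56956); u = 476.0·(+0.55208)/1.56956 + 308.4 = 475.8278, v = 653.4·(-0.40867)/1.56956 + 243.1 = 72.9714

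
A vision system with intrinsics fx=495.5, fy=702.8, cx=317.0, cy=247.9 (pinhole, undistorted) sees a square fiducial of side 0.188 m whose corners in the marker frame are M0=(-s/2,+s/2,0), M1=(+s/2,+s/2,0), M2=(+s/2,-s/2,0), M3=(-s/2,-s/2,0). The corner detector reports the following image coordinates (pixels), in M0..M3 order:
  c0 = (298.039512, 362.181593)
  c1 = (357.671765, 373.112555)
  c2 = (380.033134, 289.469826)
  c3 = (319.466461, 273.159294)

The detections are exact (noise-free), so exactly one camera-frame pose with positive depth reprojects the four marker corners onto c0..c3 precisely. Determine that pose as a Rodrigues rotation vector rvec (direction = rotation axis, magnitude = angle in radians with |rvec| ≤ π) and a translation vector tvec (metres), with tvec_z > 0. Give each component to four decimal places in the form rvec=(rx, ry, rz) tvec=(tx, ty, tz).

Intrinsics K: fx=495.5, fy=702.8, cx=317.0, cy=247.9
Marker side s = 0.188 m; corners in marker frame (Z=0):
  M0 = (-0.0940, +0.0940, 0)
  M1 = (+0.0940, +0.0940, 0)
  M2 = (+0.0940, -0.0940, 0)
  M3 = (-0.0940, -0.0940, 0)
Detected image corners:
  c0 = (298.039512, 362.181593) px
  c1 = (357.671765, 373.112555) px
  c2 = (380.033134, 289.469826) px
  c3 = (319.466461, 273.159294) px
Planar DLT: solve 8×8 A·h = b for H (H[2,2]=1):
  H  [+421.64467 -51.34641 +339.45524]
  H  [+169.89141 +521.23739 +325.45422]
  H  [+0.30109 +0.19239 +1.00000]
B = K⁻¹H; ‖b₁‖=0.736486, ‖b₂‖=0.736486; λ = 2/(‖b₁‖+‖b₂‖) = 1.357799, sign → tz>0 ⇒ λ=+1.357799
r₁ = λ·B[:,0] = (+0.89387,+0.18402,+0.40883); r₂ = λ·B[:,1] = (-0.30782,+0.91488,+0.26123)
r₃ = r₁×r₂ = (-0.32595,-0.35935,+0.87443); SVD([r₁ r₂ r₃]) → R = UVᵀ:
  R  [+0.89387 -0.30782 -0.32595]
  R  [+0.18402 +0.91488 -0.35935]
  R  [+0.40883 +0.26123 +0.87443]
t = (+0.06153, +0.14983, +1.35780) m
tr R = 2.683173; θ = arccos((tr R − 1)/2) = 0.570582 rad = 32.692°
axis k = ((R−Rᵀ)₃₂, (R−Rᵀ)₁₃, (R−Rᵀ)₂₁) / (2 sinθ) = (+0.574476, -0.680198, +0.455310)
rvec = θ·k = (+0.327786, -0.388109, +0.259792)

rvec=(0.3278, -0.3881, 0.2598) tvec=(0.0615, 0.1498, 1.3578)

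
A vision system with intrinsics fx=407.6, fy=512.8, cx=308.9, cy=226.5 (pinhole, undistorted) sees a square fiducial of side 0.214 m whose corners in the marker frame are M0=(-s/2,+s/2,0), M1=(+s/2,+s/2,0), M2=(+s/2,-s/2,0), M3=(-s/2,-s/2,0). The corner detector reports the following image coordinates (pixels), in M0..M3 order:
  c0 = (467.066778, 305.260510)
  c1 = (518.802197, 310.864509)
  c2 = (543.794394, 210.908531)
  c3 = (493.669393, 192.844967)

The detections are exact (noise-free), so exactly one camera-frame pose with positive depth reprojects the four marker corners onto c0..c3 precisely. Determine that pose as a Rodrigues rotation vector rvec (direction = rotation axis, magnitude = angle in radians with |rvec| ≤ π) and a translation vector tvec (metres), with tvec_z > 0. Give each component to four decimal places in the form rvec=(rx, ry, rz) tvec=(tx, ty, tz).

Intrinsics K: fx=407.6, fy=512.8, cx=308.9, cy=226.5
Marker side s = 0.214 m; corners in marker frame (Z=0):
  M0 = (-0.1070, +0.1070, 0)
  M1 = (+0.1070, +0.1070, 0)
  M2 = (+0.1070, -0.1070, 0)
  M3 = (-0.1070, -0.1070, 0)
Detected image corners:
  c0 = (467.066778, 305.260510) px
  c1 = (518.802197, 310.864509) px
  c2 = (543.794394, 210.908531) px
  c3 = (493.669393, 192.844967) px
Planar DLT: solve 8×8 A·h = b for H (H[2,2]=1):
  H  [+508.45707 -58.10170 +507.12004]
  H  [+191.22032 +525.89837 +256.00700]
  H  [+0.53460 +0.12303 +1.00000]
B = K⁻¹H; ‖b₁‖=1.006957, ‖b₂‖=1.006957; λ = 2/(‖b₁‖+‖b₂‖) = 0.993091, sign → tz>0 ⇒ λ=+0.993091
r₁ = λ·B[:,0] = (+0.83648,+0.13582,+0.53090); r₂ = λ·B[:,1] = (-0.23415,+0.96449,+0.12218)
r₃ = r₁×r₂ = (-0.49546,-0.22651,+0.83858); SVD([r₁ r₂ r₃]) → R = UVᵀ:
  R  [+0.83648 -0.23415 -0.49546]
  R  [+0.13582 +0.96449 -0.22651]
  R  [+0.53090 +0.12218 +0.83858]
t = (+0.48295, +0.05714, +0.99309) m
tr R = 2.639550; θ = arccos((tr R − 1)/2) = 0.609778 rad = 34.938°
axis k = ((R−Rᵀ)₃₂, (R−Rᵀ)₁₃, (R−Rᵀ)₂₁) / (2 sinθ) = (+0.304434, -0.896091, +0.323019)
rvec = θ·k = (+0.185637, -0.546417, +0.196970)

rvec=(0.1856, -0.5464, 0.1970) tvec=(0.4830, 0.0571, 0.9931)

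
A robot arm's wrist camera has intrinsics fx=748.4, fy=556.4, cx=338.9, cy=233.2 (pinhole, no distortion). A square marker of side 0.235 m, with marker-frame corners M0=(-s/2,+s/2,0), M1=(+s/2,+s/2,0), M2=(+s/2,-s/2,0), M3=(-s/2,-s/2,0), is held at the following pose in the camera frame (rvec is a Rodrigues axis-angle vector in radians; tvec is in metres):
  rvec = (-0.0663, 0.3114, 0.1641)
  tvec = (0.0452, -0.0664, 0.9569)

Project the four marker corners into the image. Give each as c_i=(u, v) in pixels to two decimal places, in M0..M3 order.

Intrinsics K: fx=748.4, fy=556.4, cx=338.9, cy=233.2
Marker side s = 0.235 m; corners in marker frame (Z=0):
  M0 = (-0.1175, +0.1175, 0)
  M1 = (+0.1175, +0.1175, 0)
  M2 = (+0.1175, -0.1175, 0)
  M3 = (-0.1175, -0.1175, 0)
rvec = (-0.0663, 0.3114, 0.1641), |rvec| = θ = 0.35818 rad = 20.522°
Rodrigues: sinθ=0.35057, 1−cosθ=0.06346; R = I + sinθ·[k]× + (1−cosθ)·[k]×²:
    [+0.93871 -0.17083 +0.29940]
    [+0.15040 +0.98450 +0.09017]
    [-0.31017 -0.03961 +0.94986]
t = (0.0452, -0.0664, 0.9569) m
M0: Pc = R·M0+t = (-0.08517, +0.03161, +0.98869); u = 748.4·(-0.08517)/0.98869 + 338.9 = 274.4292, v = 556.4·(+0.03161)/0.98869 + 233.2 = 250.9874
M1: Pc = R·M1+t = (+0.13543, +0.06695, +0.91580); u = 748.4·(+0.13543)/0.91580 + 338.9 = 449.5715, v = 556.4·(+0.06695)/0.91580 + 233.2 = 273.8767
M2: Pc = R·M2+t = (+0.17557, -0.16441, +0.92511); u = 748.4·(+0.17557)/0.92511 + 338.9 = 480.9339, v = 556.4·(-0.16441)/0.92511 + 233.2 = 134.3186
M3: Pc = R·M3+t = (-0.04503, -0.19975, +0.99800); u = 748.4·(-0.04503)/0.99800 + 338.9 = 305.1347, v = 556.4·(-0.19975)/0.99800 + 233.2 = 121.8355

c0=(274.43, 250.99) c1=(449.57, 273.88) c2=(480.93, 134.32) c3=(305.13, 121.84)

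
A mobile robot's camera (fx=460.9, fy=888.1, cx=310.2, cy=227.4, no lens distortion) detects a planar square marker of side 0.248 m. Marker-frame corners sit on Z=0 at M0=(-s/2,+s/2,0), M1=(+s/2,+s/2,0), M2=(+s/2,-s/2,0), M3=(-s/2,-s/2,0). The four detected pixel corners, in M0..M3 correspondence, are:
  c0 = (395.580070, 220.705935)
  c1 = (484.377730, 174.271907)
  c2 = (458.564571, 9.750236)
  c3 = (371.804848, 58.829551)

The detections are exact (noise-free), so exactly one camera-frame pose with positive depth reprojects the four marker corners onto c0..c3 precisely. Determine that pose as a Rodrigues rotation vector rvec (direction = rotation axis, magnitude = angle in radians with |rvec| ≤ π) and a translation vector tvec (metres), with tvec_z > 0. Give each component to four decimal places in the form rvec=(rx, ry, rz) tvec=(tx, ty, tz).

Intrinsics K: fx=460.9, fy=888.1, cx=310.2, cy=227.4
Marker side s = 0.248 m; corners in marker frame (Z=0):
  M0 = (-0.1240, +0.1240, 0)
  M1 = (+0.1240, +0.1240, 0)
  M2 = (+0.1240, -0.1240, 0)
  M3 = (-0.1240, -0.1240, 0)
Detected image corners:
  c0 = (395.580070, 220.705935) px
  c1 = (484.377730, 174.271907) px
  c2 = (458.564571, 9.750236) px
  c3 = (371.804848, 58.829551) px
Planar DLT: solve 8×8 A·h = b for H (H[2,2]=1):
  H  [+317.27916 +70.25155 +427.00884]
  H  [-202.54161 +649.95926 +115.44069]
  H  [-0.08567 -0.06942 +1.00000]
B = K⁻¹H; ‖b₁‖=0.778729, ‖b₂‖=0.778729; λ = 2/(‖b₁‖+‖b₂‖) = 1.284144, sign → tz>0 ⇒ λ=+1.284144
r₁ = λ·B[:,0] = (+0.95804,-0.26469,-0.11002); r₂ = λ·B[:,1] = (+0.25573,+0.96263,-0.08914)
r₃ = r₁×r₂ = (+0.12950,+0.05727,+0.98992); SVD([r₁ r₂ r₃]) → R = UVᵀ:
  R  [+0.95804 +0.25573 +0.12950]
  R  [-0.26469 +0.96263 +0.05727]
  R  [-0.11002 -0.08914 +0.98992]
t = (+0.32545, -0.16189, +1.28414) m
tr R = 2.910591; θ = arccos((tr R − 1)/2) = 0.300138 rad = 17.197°
axis k = ((R−Rᵀ)₃₂, (R−Rᵀ)₁₃, (R−Rᵀ)₂₁) / (2 sinθ) = (-0.247601, +0.405061, -0.880125)
rvec = θ·k = (-0.074315, +0.121574, -0.264159)

rvec=(-0.0743, 0.1216, -0.2642) tvec=(0.3254, -0.1619, 1.2841)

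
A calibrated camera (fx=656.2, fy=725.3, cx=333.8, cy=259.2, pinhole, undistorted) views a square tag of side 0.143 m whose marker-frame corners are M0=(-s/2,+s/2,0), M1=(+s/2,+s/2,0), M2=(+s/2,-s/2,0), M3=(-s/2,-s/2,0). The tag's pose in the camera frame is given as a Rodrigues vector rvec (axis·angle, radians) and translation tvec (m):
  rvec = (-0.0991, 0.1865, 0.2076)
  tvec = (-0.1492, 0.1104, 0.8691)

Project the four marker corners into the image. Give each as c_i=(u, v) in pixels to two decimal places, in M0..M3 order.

Intrinsics K: fx=656.2, fy=725.3, cx=333.8, cy=259.2
Marker side s = 0.143 m; corners in marker frame (Z=0):
  M0 = (-0.0715, +0.0715, 0)
  M1 = (+0.0715, +0.0715, 0)
  M2 = (+0.0715, -0.0715, 0)
  M3 = (-0.0715, -0.0715, 0)
rvec = (-0.0991, 0.1865, 0.2076), |rvec| = θ = 0.29614 rad = 16.968°
Rodrigues: sinθ=0.29183, 1−cosθ=0.04353; R = I + sinθ·[k]× + (1−cosθ)·[k]×²:
    [+0.96134 -0.21375 +0.17357]
    [+0.19541 +0.97373 +0.11688]
    [-0.19400 -0.07844 +0.97786]
t = (-0.1492, 0.1104, 0.8691) m
M0: Pc = R·M0+t = (-0.23322, +0.16605, +0.87736); u = 656.2·(-0.23322)/0.87736 + 333.8 = 159.3697, v = 725.3·(+0.16605)/0.87736 + 259.2 = 396.4710
M1: Pc = R·M1+t = (-0.09575, +0.19399, +0.84962); u = 656.2·(-0.09575)/0.84962 + 333.8 = 259.8501, v = 725.3·(+0.19399)/0.84962 + 259.2 = 424.8073
M2: Pc = R·M2+t = (-0.06518, +0.05475, +0.86084); u = 656.2·(-0.06518)/0.86084 + 333.8 = 284.1141, v = 725.3·(+0.05475)/0.86084 + 259.2 = 305.3293
M3: Pc = R·M3+t = (-0.20265, +0.02681, +0.88858); u = 656.2·(-0.20265)/0.88858 + 333.8 = 184.1445, v = 725.3·(+0.02681)/0.88858 + 259.2 = 281.0808

c0=(159.37, 396.47) c1=(259.85, 424.81) c2=(284.11, 305.33) c3=(184.14, 281.08)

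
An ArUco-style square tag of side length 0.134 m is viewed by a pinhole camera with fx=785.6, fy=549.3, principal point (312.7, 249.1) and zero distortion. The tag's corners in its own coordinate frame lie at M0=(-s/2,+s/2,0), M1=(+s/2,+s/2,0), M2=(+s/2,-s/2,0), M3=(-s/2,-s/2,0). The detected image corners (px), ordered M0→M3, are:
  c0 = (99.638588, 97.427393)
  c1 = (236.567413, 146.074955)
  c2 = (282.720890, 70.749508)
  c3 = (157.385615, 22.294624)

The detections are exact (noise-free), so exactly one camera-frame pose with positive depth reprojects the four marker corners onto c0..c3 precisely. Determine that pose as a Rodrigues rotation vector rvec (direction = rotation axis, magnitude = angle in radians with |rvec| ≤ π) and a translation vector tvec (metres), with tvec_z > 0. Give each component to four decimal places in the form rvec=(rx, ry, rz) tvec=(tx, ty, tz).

Intrinsics K: fx=785.6, fy=549.3, cx=312.7, cy=249.1
Marker side s = 0.134 m; corners in marker frame (Z=0):
  M0 = (-0.0670, +0.0670, 0)
  M1 = (+0.0670, +0.0670, 0)
  M2 = (+0.0670, -0.0670, 0)
  M3 = (-0.0670, -0.0670, 0)
Detected image corners:
  c0 = (99.638588, 97.427393) px
  c1 = (236.567413, 146.074955) px
  c2 = (282.720890, 70.749508) px
  c3 = (157.385615, 22.294624) px
Planar DLT: solve 8×8 A·h = b for H (H[2,2]=1):
  H  [+1039.91634 -489.89680 +196.42588]
  H  [+389.54771 +516.71059 +83.32401]
  H  [+0.32389 -0.53147 +1.00000]
B = K⁻¹H; ‖b₁‖=1.359643, ‖b₂‖=1.359643; λ = 2/(‖b₁‖+‖b₂‖) = 0.735487, sign → tz>0 ⇒ λ=+0.735487
r₁ = λ·B[:,0] = (+0.87876,+0.41356,+0.23821); r₂ = λ·B[:,1] = (-0.30306,+0.86912,-0.39089)
r₃ = r₁×r₂ = (-0.36869,+0.27131,+0.88908); SVD([r₁ r₂ r₃]) → R = UVᵀ:
  R  [+0.87876 -0.30306 -0.36869]
  R  [+0.41356 +0.86912 +0.27131]
  R  [+0.23821 -0.39089 +0.88908]
t = (-0.10886, -0.22197, +0.73549) m
tr R = 2.636954; θ = arccos((tr R − 1)/2) = 0.612041 rad = 35.067°
axis k = ((R−Rᵀ)₃₂, (R−Rᵀ)₁₃, (R−Rᵀ)₂₁) / (2 sinθ) = (-0.576287, -0.528169, +0.623644)
rvec = θ·k = (-0.352711, -0.323261, +0.381696)

rvec=(-0.3527, -0.3233, 0.3817) tvec=(-0.1089, -0.2220, 0.7355)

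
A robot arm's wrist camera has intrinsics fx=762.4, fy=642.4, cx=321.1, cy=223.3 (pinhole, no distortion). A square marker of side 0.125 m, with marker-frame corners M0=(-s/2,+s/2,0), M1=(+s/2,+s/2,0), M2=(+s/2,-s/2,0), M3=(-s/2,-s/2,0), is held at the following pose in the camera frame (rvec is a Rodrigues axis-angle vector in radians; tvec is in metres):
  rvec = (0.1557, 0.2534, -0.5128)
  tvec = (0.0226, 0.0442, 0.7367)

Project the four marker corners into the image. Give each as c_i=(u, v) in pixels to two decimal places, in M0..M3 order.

c0=(322.54, 330.74) c1=(433.24, 284.45) c2=(367.83, 188.58) c3=(258.61, 239.96)

Intrinsics K: fx=762.4, fy=642.4, cx=321.1, cy=223.3
Marker side s = 0.125 m; corners in marker frame (Z=0):
  M0 = (-0.0625, +0.0625, 0)
  M1 = (+0.0625, +0.0625, 0)
  M2 = (+0.0625, -0.0625, 0)
  M3 = (-0.0625, -0.0625, 0)
rvec = (0.1557, 0.2534, -0.5128), |rvec| = θ = 0.59281 rad = 33.965°
Rodrigues: sinθ=0.55869, 1−cosθ=0.17062; R = I + sinθ·[k]× + (1−cosθ)·[k]×²:
    [+0.84115 +0.50245 +0.20005]
    [-0.46413 +0.86055 -0.20983]
    [-0.27758 +0.08365 +0.95705]
t = (0.0226, 0.0442, 0.7367) m
M0: Pc = R·M0+t = (+0.00143, +0.12699, +0.75928); u = 762.4·(+0.00143)/0.75928 + 321.1 = 322.5370, v = 642.4·(+0.12699)/0.75928 + 223.3 = 330.7446
M1: Pc = R·M1+t = (+0.10657, +0.06898, +0.72458); u = 762.4·(+0.10657)/0.72458 + 321.1 = 433.2374, v = 642.4·(+0.06898)/0.72458 + 223.3 = 284.4533
M2: Pc = R·M2+t = (+0.04377, -0.03859, +0.71412); u = 762.4·(+0.04377)/0.71412 + 321.1 = 367.8278, v = 642.4·(-0.03859)/0.71412 + 223.3 = 188.5832
M3: Pc = R·M3+t = (-0.06137, +0.01942, +0.74882); u = 762.4·(-0.06137)/0.74882 + 321.1 = 258.6125, v = 642.4·(+0.01942)/0.74882 + 223.3 = 239.9633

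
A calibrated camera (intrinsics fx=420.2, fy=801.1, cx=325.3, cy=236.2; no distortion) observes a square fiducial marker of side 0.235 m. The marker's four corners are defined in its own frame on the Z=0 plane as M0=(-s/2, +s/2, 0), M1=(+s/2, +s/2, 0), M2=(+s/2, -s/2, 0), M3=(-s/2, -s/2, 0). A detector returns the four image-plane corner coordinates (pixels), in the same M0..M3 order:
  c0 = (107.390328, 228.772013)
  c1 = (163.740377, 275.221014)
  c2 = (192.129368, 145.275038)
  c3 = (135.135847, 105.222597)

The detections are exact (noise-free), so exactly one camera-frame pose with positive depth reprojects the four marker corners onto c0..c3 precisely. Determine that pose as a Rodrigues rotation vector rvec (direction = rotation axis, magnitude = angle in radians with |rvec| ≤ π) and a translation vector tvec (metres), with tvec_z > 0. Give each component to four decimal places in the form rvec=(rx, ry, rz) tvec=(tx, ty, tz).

rvec=(-0.1184, 0.2602, 0.3597) tvec=(-0.5770, -0.0832, 1.3755)

Intrinsics K: fx=420.2, fy=801.1, cx=325.3, cy=236.2
Marker side s = 0.235 m; corners in marker frame (Z=0):
  M0 = (-0.1175, +0.1175, 0)
  M1 = (+0.1175, +0.1175, 0)
  M2 = (+0.1175, -0.1175, 0)
  M3 = (-0.1175, -0.1175, 0)
Detected image corners:
  c0 = (107.390328, 228.772013) px
  c1 = (163.740377, 275.221014) px
  c2 = (192.129368, 145.275038) px
  c3 = (135.135847, 105.222597) px
Planar DLT: solve 8×8 A·h = b for H (H[2,2]=1):
  H  [+211.57234 -126.83103 +149.02225]
  H  [+146.65477 +529.67028 +187.75031]
  H  [-0.19781 -0.04965 +1.00000]
B = K⁻¹H; ‖b₁‖=0.727031, ‖b₂‖=0.727031; λ = 2/(‖b₁‖+‖b₂‖) = 1.375458, sign → tz>0 ⇒ λ=+1.375458
r₁ = λ·B[:,0] = (+0.90318,+0.33202,-0.27208); r₂ = λ·B[:,1] = (-0.36229,+0.92956,-0.06829)
r₃ = r₁×r₂ = (+0.23024,+0.16025,+0.95985); SVD([r₁ r₂ r₃]) → R = UVᵀ:
  R  [+0.90318 -0.36229 +0.23024]
  R  [+0.33202 +0.92956 +0.16025]
  R  [-0.27208 -0.06829 +0.95985]
t = (-0.57702, -0.08319, +1.37546) m
tr R = 2.792588; θ = arccos((tr R − 1)/2) = 0.459456 rad = 26.325°
axis k = ((R−Rᵀ)₃₂, (R−Rᵀ)₁₃, (R−Rᵀ)₂₁) / (2 sinθ) = (-0.257684, +0.566362, +0.782836)
rvec = θ·k = (-0.118395, +0.260219, +0.359679)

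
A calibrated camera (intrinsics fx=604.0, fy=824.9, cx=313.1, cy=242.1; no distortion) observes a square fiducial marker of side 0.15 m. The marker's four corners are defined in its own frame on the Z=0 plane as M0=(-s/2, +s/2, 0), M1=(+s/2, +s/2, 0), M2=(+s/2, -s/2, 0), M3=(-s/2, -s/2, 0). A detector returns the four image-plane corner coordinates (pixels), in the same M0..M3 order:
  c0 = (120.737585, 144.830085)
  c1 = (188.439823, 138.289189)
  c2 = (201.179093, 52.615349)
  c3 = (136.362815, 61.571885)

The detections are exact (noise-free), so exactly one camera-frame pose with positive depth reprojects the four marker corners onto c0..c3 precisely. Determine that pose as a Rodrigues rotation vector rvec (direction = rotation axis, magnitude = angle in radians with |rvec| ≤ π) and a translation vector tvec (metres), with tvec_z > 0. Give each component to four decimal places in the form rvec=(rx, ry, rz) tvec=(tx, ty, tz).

Intrinsics K: fx=604.0, fy=824.9, cx=313.1, cy=242.1
Marker side s = 0.15 m; corners in marker frame (Z=0):
  M0 = (-0.0750, +0.0750, 0)
  M1 = (+0.0750, +0.0750, 0)
  M2 = (+0.0750, -0.0750, 0)
  M3 = (-0.0750, -0.0750, 0)
Detected image corners:
  c0 = (120.737585, 144.830085) px
  c1 = (188.439823, 138.289189) px
  c2 = (201.179093, 52.615349) px
  c3 = (136.362815, 61.571885) px
Planar DLT: solve 8×8 A·h = b for H (H[2,2]=1):
  H  [+405.64835 -149.32577 +161.30875]
  H  [-73.87785 +529.41913 +98.32102]
  H  [-0.22165 -0.33781 +1.00000]
B = K⁻¹H; ‖b₁‖=0.817505, ‖b₂‖=0.817505; λ = 2/(‖b₁‖+‖b₂‖) = 1.223235, sign → tz>0 ⇒ λ=+1.223235
r₁ = λ·B[:,0] = (+0.96208,-0.02998,-0.27113); r₂ = λ·B[:,1] = (-0.08821,+0.90635,-0.41322)
r₃ = r₁×r₂ = (+0.25813,+0.42147,+0.86933); SVD([r₁ r₂ r₃]) → R = UVᵀ:
  R  [+0.96208 -0.08821 +0.25813]
  R  [-0.02998 +0.90635 +0.42147]
  R  [-0.27113 -0.41322 +0.86933]
t = (-0.30741, -0.21321, +1.22323) m
tr R = 2.737752; θ = arccos((tr R − 1)/2) = 0.517869 rad = 29.672°
axis k = ((R−Rᵀ)₃₂, (R−Rᵀ)₁₃, (R−Rᵀ)₂₁) / (2 sinθ) = (-0.843075, +0.534569, +0.058818)
rvec = θ·k = (-0.436602, +0.276837, +0.030460)

rvec=(-0.4366, 0.2768, 0.0305) tvec=(-0.3074, -0.2132, 1.2232)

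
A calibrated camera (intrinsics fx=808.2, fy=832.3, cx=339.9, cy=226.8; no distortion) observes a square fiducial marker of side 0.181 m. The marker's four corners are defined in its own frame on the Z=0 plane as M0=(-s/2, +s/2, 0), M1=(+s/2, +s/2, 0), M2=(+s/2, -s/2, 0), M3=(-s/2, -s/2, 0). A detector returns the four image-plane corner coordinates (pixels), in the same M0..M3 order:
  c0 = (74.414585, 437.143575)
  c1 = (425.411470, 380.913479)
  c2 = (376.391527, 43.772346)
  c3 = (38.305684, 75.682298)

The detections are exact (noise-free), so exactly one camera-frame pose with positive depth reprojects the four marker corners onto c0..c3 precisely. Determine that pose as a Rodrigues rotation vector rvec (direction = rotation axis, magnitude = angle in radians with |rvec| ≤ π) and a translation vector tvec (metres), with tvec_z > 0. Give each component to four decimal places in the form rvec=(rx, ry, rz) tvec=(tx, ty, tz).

Intrinsics K: fx=808.2, fy=832.3, cx=339.9, cy=226.8
Marker side s = 0.181 m; corners in marker frame (Z=0):
  M0 = (-0.0905, +0.0905, 0)
  M1 = (+0.0905, +0.0905, 0)
  M2 = (+0.0905, -0.0905, 0)
  M3 = (-0.0905, -0.0905, 0)
Detected image corners:
  c0 = (74.414585, 437.143575) px
  c1 = (425.411470, 380.913479) px
  c2 = (376.391527, 43.772346) px
  c3 = (38.305684, 75.682298) px
Planar DLT: solve 8×8 A·h = b for H (H[2,2]=1):
  H  [+1983.45157 +178.99604 +233.65222]
  H  [-159.21069 +1868.94781 +229.71217]
  H  [+0.35305 -0.25065 +1.00000]
B = K⁻¹H; ‖b₁‖=2.350204, ‖b₂‖=2.350204; λ = 2/(‖b₁‖+‖b₂‖) = 0.425495, sign → tz>0 ⇒ λ=+0.425495
r₁ = λ·B[:,0] = (+0.98106,-0.12233,+0.15022); r₂ = λ·B[:,1] = (+0.13909,+0.98452,-0.10665)
r₃ = r₁×r₂ = (-0.13485,+0.12552,+0.98288); SVD([r₁ r₂ r₃]) → R = UVᵀ:
  R  [+0.98106 +0.13909 -0.13485]
  R  [-0.12233 +0.98452 +0.12552]
  R  [+0.15022 -0.10665 +0.98288]
t = (-0.05594, +0.00149, +0.42549) m
tr R = 2.948459; θ = arccos((tr R − 1)/2) = 0.227516 rad = 13.036°
axis k = ((R−Rᵀ)₃₂, (R−Rᵀ)₁₃, (R−Rᵀ)₂₁) / (2 sinθ) = (-0.514663, -0.631914, -0.579488)
rvec = θ·k = (-0.117094, -0.143771, -0.131843)

rvec=(-0.1171, -0.1438, -0.1318) tvec=(-0.0559, 0.0015, 0.4255)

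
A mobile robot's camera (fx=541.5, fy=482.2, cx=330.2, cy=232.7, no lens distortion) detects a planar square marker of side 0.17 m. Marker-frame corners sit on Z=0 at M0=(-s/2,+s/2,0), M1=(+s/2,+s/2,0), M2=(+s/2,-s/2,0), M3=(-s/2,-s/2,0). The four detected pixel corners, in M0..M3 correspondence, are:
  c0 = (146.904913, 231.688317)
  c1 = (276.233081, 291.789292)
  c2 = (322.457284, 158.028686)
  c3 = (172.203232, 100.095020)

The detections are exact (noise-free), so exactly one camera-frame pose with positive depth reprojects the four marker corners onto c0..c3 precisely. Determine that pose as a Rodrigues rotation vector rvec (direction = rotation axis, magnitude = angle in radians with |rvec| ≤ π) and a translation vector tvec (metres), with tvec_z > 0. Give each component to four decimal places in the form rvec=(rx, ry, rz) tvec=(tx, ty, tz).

Intrinsics K: fx=541.5, fy=482.2, cx=330.2, cy=232.7
Marker side s = 0.17 m; corners in marker frame (Z=0):
  M0 = (-0.0850, +0.0850, 0)
  M1 = (+0.0850, +0.0850, 0)
  M2 = (+0.0850, -0.0850, 0)
  M3 = (-0.0850, -0.0850, 0)
Detected image corners:
  c0 = (146.904913, 231.688317) px
  c1 = (276.233081, 291.789292) px
  c2 = (322.457284, 158.028686) px
  c3 = (172.203232, 100.095020) px
Planar DLT: solve 8×8 A·h = b for H (H[2,2]=1):
  H  [+717.79457 -31.73295 +225.67973]
  H  [+262.00313 +930.38417 +198.63537]
  H  [-0.43794 +0.76852 +1.00000]
B = K⁻¹H; ‖b₁‖=1.815981, ‖b₂‖=1.815981; λ = 2/(‖b₁‖+‖b₂‖) = 0.550667, sign → tz>0 ⇒ λ=+0.550667
r₁ = λ·B[:,0] = (+0.87700,+0.41558,-0.24116); r₂ = λ·B[:,1] = (-0.29033,+0.85826,+0.42320)
r₃ = r₁×r₂ = (+0.38285,-0.30113,+0.87335); SVD([r₁ r₂ r₃]) → R = UVᵀ:
  R  [+0.87700 -0.29033 +0.38285]
  R  [+0.41558 +0.85826 -0.30113]
  R  [-0.24116 +0.42320 +0.87335]
t = (-0.10629, -0.03890, +0.55067) m
tr R = 2.608616; θ = arccos((tr R − 1)/2) = 0.636286 rad = 36.457°
axis k = ((R−Rᵀ)₃₂, (R−Rᵀ)₁₃, (R−Rᵀ)₂₁) / (2 sinθ) = (+0.609484, +0.525075, +0.593991)
rvec = θ·k = (+0.387807, +0.334098, +0.377949)

rvec=(0.3878, 0.3341, 0.3779) tvec=(-0.1063, -0.0389, 0.5507)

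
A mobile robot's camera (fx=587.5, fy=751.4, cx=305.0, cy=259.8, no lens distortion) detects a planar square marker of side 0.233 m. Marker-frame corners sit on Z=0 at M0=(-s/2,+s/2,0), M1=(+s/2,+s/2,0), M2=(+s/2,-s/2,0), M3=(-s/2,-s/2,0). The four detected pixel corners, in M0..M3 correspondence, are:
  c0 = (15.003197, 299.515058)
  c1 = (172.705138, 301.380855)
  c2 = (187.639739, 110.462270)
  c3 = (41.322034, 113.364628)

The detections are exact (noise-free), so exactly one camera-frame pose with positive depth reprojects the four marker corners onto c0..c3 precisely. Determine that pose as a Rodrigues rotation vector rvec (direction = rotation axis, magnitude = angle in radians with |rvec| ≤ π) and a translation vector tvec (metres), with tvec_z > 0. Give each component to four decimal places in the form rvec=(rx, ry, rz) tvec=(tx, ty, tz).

Intrinsics K: fx=587.5, fy=751.4, cx=305.0, cy=259.8
Marker side s = 0.233 m; corners in marker frame (Z=0):
  M0 = (-0.1165, +0.1165, 0)
  M1 = (+0.1165, +0.1165, 0)
  M2 = (+0.1165, -0.1165, 0)
  M3 = (-0.1165, -0.1165, 0)
Detected image corners:
  c0 = (15.003197, 299.515058) px
  c1 = (172.705138, 301.380855) px
  c2 = (187.639739, 110.462270) px
  c3 = (41.322034, 113.364628) px
Planar DLT: solve 8×8 A·h = b for H (H[2,2]=1):
  H  [+640.04261 -123.86734 +103.60227]
  H  [-25.19540 +739.69674 +202.49097]
  H  [-0.10947 -0.33628 +1.00000]
B = K⁻¹H; ‖b₁‖=1.151488, ‖b₂‖=1.151488; λ = 2/(‖b₁‖+‖b₂‖) = 0.868442, sign → tz>0 ⇒ λ=+0.868442
r₁ = λ·B[:,0] = (+0.99546,+0.00375,-0.09507); r₂ = λ·B[:,1] = (-0.03149,+0.95589,-0.29204)
r₃ = r₁×r₂ = (+0.08978,+0.29371,+0.95167); SVD([r₁ r₂ r₃]) → R = UVᵀ:
  R  [+0.99546 -0.03149 +0.08978]
  R  [+0.00375 +0.95589 +0.29371]
  R  [-0.09507 -0.29204 +0.95167]
t = (-0.29771, -0.06624, +0.86844) m
tr R = 2.903023; θ = arccos((tr R − 1)/2) = 0.312683 rad = 17.915°
axis k = ((R−Rᵀ)₃₂, (R−Rᵀ)₁₃, (R−Rᵀ)₂₁) / (2 sinθ) = (-0.952076, +0.300449, +0.057279)
rvec = θ·k = (-0.297698, +0.093946, +0.017910)

rvec=(-0.2977, 0.0939, 0.0179) tvec=(-0.2977, -0.0662, 0.8684)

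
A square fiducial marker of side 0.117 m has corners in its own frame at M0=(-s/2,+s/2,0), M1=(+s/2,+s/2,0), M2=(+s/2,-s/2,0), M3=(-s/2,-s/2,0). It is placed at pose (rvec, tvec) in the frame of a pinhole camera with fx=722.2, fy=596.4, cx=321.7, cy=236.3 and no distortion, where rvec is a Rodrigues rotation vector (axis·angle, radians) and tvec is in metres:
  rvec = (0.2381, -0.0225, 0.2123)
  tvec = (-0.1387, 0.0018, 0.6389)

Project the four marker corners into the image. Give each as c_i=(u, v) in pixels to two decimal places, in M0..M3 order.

Intrinsics K: fx=722.2, fy=596.4, cx=321.7, cy=236.3
Marker side s = 0.117 m; corners in marker frame (Z=0):
  M0 = (-0.0585, +0.0585, 0)
  M1 = (+0.0585, +0.0585, 0)
  M2 = (+0.0585, -0.0585, 0)
  M3 = (-0.0585, -0.0585, 0)
rvec = (0.2381, -0.0225, 0.2123), |rvec| = θ = 0.31980 rad = 18.323°
Rodrigues: sinθ=0.31437, 1−cosθ=0.05070; R = I + sinθ·[k]× + (1−cosθ)·[k]×²:
    [+0.97740 -0.21136 +0.00294]
    [+0.20604 +0.94955 -0.23643]
    [+0.04718 +0.23169 +0.97164]
t = (-0.1387, 0.0018, 0.6389) m
M0: Pc = R·M0+t = (-0.20824, +0.04530, +0.64969); u = 722.2·(-0.20824)/0.64969 + 321.7 = 90.2177, v = 596.4·(+0.04530)/0.64969 + 236.3 = 277.8796
M1: Pc = R·M1+t = (-0.09389, +0.06940, +0.65521); u = 722.2·(-0.09389)/0.65521 + 321.7 = 218.2154, v = 596.4·(+0.06940)/0.65521 + 236.3 = 299.4725
M2: Pc = R·M2+t = (-0.06916, -0.04170, +0.62811); u = 722.2·(-0.06916)/0.62811 + 321.7 = 242.1823, v = 596.4·(-0.04170)/0.62811 + 236.3 = 196.7096
M3: Pc = R·M3+t = (-0.18351, -0.06580, +0.62259); u = 722.2·(-0.18351)/0.62259 + 321.7 = 108.8238, v = 596.4·(-0.06580)/0.62259 + 236.3 = 173.2654

c0=(90.22, 277.88) c1=(218.22, 299.47) c2=(242.18, 196.71) c3=(108.82, 173.27)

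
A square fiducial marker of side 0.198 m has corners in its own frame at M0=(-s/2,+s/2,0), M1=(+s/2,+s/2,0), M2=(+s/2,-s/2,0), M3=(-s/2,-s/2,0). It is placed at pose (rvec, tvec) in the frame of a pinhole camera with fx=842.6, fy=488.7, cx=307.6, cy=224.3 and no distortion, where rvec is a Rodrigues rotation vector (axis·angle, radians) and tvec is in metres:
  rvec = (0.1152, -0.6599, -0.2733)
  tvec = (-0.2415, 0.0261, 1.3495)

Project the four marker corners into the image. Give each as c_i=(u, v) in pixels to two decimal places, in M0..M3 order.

Intrinsics K: fx=842.6, fy=488.7, cx=307.6, cy=224.3
Marker side s = 0.198 m; corners in marker frame (Z=0):
  M0 = (-0.0990, +0.0990, 0)
  M1 = (+0.0990, +0.0990, 0)
  M2 = (+0.0990, -0.0990, 0)
  M3 = (-0.0990, -0.0990, 0)
rvec = (0.1152, -0.6599, -0.2733), |rvec| = θ = 0.72349 rad = 41.453°
Rodrigues: sinθ=0.66200, 1−cosθ=0.25050; R = I + sinθ·[k]× + (1−cosθ)·[k]×²:
    [+0.75585 +0.21369 -0.61889]
    [-0.28645 +0.95790 -0.01910]
    [+0.58875 +0.19172 +0.78525]
t = (-0.2415, 0.0261, 1.3495) m
M0: Pc = R·M0+t = (-0.29517, +0.14929, +1.31019); u = 842.6·(-0.29517)/1.31019 + 307.6 = 117.7704, v = 488.7·(+0.14929)/1.31019 + 224.3 = 279.9855
M1: Pc = R·M1+t = (-0.14551, +0.09257, +1.42677); u = 842.6·(-0.14551)/1.42677 + 307.6 = 221.6639, v = 488.7·(+0.09257)/1.42677 + 224.3 = 256.0085
M2: Pc = R·M2+t = (-0.18783, -0.09709, +1.38881); u = 842.6·(-0.18783)/1.38881 + 307.6 = 193.6444, v = 488.7·(-0.09709)/1.38881 + 224.3 = 190.1350
M3: Pc = R·M3+t = (-0.33749, -0.04037, +1.27223); u = 842.6·(-0.33749)/1.27223 + 307.6 = 84.0836, v = 488.7·(-0.04037)/1.27223 + 224.3 = 208.7915

c0=(117.77, 279.99) c1=(221.66, 256.01) c2=(193.64, 190.13) c3=(84.08, 208.79)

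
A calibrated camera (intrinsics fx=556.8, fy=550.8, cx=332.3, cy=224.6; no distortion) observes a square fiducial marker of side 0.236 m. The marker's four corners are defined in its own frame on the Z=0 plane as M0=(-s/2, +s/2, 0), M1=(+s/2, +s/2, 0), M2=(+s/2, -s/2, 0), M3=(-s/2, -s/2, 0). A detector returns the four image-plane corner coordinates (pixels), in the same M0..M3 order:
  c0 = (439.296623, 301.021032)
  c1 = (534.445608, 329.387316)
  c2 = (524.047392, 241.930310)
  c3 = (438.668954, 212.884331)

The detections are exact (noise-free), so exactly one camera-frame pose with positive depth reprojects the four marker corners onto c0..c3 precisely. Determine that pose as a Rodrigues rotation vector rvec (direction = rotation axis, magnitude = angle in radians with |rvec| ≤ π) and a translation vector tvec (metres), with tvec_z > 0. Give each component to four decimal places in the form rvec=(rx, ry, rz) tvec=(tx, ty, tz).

Intrinsics K: fx=556.8, fy=550.8, cx=332.3, cy=224.6
Marker side s = 0.236 m; corners in marker frame (Z=0):
  M0 = (-0.1180, +0.1180, 0)
  M1 = (+0.1180, +0.1180, 0)
  M2 = (+0.1180, -0.1180, 0)
  M3 = (-0.1180, -0.1180, 0)
Detected image corners:
  c0 = (439.296623, 301.021032) px
  c1 = (534.445608, 329.387316) px
  c2 = (524.047392, 241.930310) px
  c3 = (438.668954, 212.884331) px
Planar DLT: solve 8×8 A·h = b for H (H[2,2]=1):
  H  [+471.60903 -203.74418 +484.95493]
  H  [+172.31257 +244.46074 +269.18672]
  H  [+0.18649 -0.47005 +1.00000]
B = K⁻¹H; ‖b₁‖=0.795050, ‖b₂‖=0.795050; λ = 2/(‖b₁‖+‖b₂‖) = 1.257782, sign → tz>0 ⇒ λ=+1.257782
r₁ = λ·B[:,0] = (+0.92535,+0.29784,+0.23457); r₂ = λ·B[:,1] = (-0.10740,+0.79932,-0.59122)
r₃ = r₁×r₂ = (-0.36358,+0.52190,+0.77164); SVD([r₁ r₂ r₃]) → R = UVᵀ:
  R  [+0.92535 -0.10740 -0.36358]
  R  [+0.29784 +0.79932 +0.52190]
  R  [+0.23457 -0.59122 +0.77164]
t = (+0.34484, +0.10182, +1.25778) m
tr R = 2.496316; θ = arccos((tr R − 1)/2) = 0.725515 rad = 41.569°
axis k = ((R−Rᵀ)₃₂, (R−Rᵀ)₁₃, (R−Rᵀ)₂₁) / (2 sinθ) = (-0.838799, -0.450739, +0.305370)
rvec = θ·k = (-0.608561, -0.327018, +0.221550)

rvec=(-0.6086, -0.3270, 0.2216) tvec=(0.3448, 0.1018, 1.2578)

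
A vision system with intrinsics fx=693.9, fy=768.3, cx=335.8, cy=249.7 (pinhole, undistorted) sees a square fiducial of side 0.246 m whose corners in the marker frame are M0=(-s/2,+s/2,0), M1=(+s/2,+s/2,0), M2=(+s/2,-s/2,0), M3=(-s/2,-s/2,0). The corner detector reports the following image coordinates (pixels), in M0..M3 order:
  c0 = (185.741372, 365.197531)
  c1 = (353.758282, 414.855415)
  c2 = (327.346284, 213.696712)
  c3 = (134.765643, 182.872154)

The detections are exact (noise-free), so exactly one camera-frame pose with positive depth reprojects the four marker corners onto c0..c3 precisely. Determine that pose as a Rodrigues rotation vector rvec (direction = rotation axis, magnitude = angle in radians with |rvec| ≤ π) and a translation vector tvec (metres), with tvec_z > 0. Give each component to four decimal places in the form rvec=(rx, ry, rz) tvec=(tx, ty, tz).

Intrinsics K: fx=693.9, fy=768.3, cx=335.8, cy=249.7
Marker side s = 0.246 m; corners in marker frame (Z=0):
  M0 = (-0.1230, +0.1230, 0)
  M1 = (+0.1230, +0.1230, 0)
  M2 = (+0.1230, -0.1230, 0)
  M3 = (-0.1230, -0.1230, 0)
Detected image corners:
  c0 = (185.741372, 365.197531) px
  c1 = (353.758282, 414.855415) px
  c2 = (327.346284, 213.696712) px
  c3 = (134.765643, 182.872154) px
Planar DLT: solve 8×8 A·h = b for H (H[2,2]=1):
  H  [+593.63657 +328.29398 +246.01074]
  H  [+7.94374 +973.88407 +300.71630]
  H  [-0.53982 +0.66967 +1.00000]
B = K⁻¹H; ‖b₁‖=1.254209, ‖b₂‖=1.254209; λ = 2/(‖b₁‖+‖b₂‖) = 0.797315, sign → tz>0 ⇒ λ=+0.797315
r₁ = λ·B[:,0] = (+0.89040,+0.14813,-0.43041); r₂ = λ·B[:,1] = (+0.11883,+0.83713,+0.53394)
r₃ = r₁×r₂ = (+0.43940,-0.52656,+0.72778); SVD([r₁ r₂ r₃]) → R = UVᵀ:
  R  [+0.89040 +0.11883 +0.43940]
  R  [+0.14813 +0.83713 -0.52656]
  R  [-0.43041 +0.53394 +0.72778]
t = (-0.10317, +0.05294, +0.79732) m
tr R = 2.455307; θ = arccos((tr R − 1)/2) = 0.755901 rad = 43.310°
axis k = ((R−Rᵀ)₃₂, (R−Rᵀ)₁₃, (R−Rᵀ)₂₁) / (2 sinθ) = (+0.773021, +0.634021, +0.021354)
rvec = θ·k = (+0.584327, +0.479258, +0.016141)

rvec=(0.5843, 0.4793, 0.0161) tvec=(-0.1032, 0.0529, 0.7973)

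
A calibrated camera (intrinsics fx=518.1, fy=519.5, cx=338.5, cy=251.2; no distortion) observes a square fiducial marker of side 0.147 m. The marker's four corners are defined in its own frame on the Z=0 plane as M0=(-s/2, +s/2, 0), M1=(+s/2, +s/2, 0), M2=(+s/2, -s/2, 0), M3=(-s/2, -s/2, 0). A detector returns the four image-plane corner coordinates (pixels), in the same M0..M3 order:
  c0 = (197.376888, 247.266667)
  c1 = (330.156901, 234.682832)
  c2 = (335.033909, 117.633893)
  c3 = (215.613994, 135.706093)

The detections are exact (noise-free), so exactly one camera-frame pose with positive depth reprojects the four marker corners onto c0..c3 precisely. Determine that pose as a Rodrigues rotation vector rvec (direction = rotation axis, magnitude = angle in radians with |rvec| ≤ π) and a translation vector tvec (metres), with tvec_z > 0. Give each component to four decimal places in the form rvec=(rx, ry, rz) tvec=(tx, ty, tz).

Intrinsics K: fx=518.1, fy=519.5, cx=338.5, cy=251.2
Marker side s = 0.147 m; corners in marker frame (Z=0):
  M0 = (-0.0735, +0.0735, 0)
  M1 = (+0.0735, +0.0735, 0)
  M2 = (+0.0735, -0.0735, 0)
  M3 = (-0.0735, -0.0735, 0)
Detected image corners:
  c0 = (197.376888, 247.266667) px
  c1 = (330.156901, 234.682832) px
  c2 = (335.033909, 117.633893) px
  c3 = (215.613994, 135.706093) px
Planar DLT: solve 8×8 A·h = b for H (H[2,2]=1):
  H  [+739.77066 -284.90923 +267.88224]
  H  [-184.09216 +637.28770 +180.87118]
  H  [-0.42855 -0.76001 +1.00000]
B = K⁻¹H; ‖b₁‖=1.766931, ‖b₂‖=1.766931; λ = 2/(‖b₁‖+‖b₂‖) = 0.565953, sign → tz>0 ⇒ λ=+0.565953
r₁ = λ·B[:,0] = (+0.96656,-0.08328,-0.24254); r₂ = λ·B[:,1] = (-0.03020,+0.90226,-0.43013)
r₃ = r₁×r₂ = (+0.25465,+0.42307,+0.86957); SVD([r₁ r₂ r₃]) → R = UVᵀ:
  R  [+0.96656 -0.03020 +0.25465]
  R  [-0.08328 +0.90226 +0.42307]
  R  [-0.24254 -0.43013 +0.86957]
t = (-0.07714, -0.07662, +0.56595) m
tr R = 2.738396; θ = arccos((tr R − 1)/2) = 0.517218 rad = 29.634°
axis k = ((R−Rᵀ)₃₂, (R−Rᵀ)₁₃, (R−Rᵀ)₂₁) / (2 sinθ) = (-0.862759, +0.502759, -0.053672)
rvec = θ·k = (-0.446234, +0.260036, -0.027760)

rvec=(-0.4462, 0.2600, -0.0278) tvec=(-0.0771, -0.0766, 0.5660)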